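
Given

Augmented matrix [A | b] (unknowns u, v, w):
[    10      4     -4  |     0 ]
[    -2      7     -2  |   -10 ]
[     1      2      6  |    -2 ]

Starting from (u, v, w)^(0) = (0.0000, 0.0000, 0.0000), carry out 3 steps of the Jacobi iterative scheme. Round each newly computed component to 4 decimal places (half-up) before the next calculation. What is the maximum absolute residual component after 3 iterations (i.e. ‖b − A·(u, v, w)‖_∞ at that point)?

Iteration 1:
  u = (0 - (4)·0.0000 - (-4)·0.0000) / (10) = 0.0000
  v = (-10 - (-2)·0.0000 - (-2)·0.0000) / (7) = -1.4286
  w = (-2 - (1)·0.0000 - (2)·0.0000) / (6) = -0.3333
Iteration 2:
  u = (0 - (4)·-1.4286 - (-4)·-0.3333) / (10) = 0.4381
  v = (-10 - (-2)·0.0000 - (-2)·-0.3333) / (7) = -1.5238
  w = (-2 - (1)·0.0000 - (2)·-1.4286) / (6) = 0.1429
Iteration 3:
  u = (0 - (4)·-1.5238 - (-4)·0.1429) / (10) = 0.6667
  v = (-10 - (-2)·0.4381 - (-2)·0.1429) / (7) = -1.2626
  w = (-2 - (1)·0.4381 - (2)·-1.5238) / (6) = 0.1016
Residual b − A·x = (-1.2102, 0.3748, -0.7511); ∞-norm = 1.2102

1.2102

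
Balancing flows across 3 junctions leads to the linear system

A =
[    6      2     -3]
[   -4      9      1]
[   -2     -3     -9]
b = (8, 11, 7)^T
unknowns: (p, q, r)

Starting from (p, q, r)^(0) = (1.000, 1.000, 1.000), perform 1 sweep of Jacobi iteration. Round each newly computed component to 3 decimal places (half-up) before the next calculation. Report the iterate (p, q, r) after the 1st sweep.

(1.500, 1.556, -1.333)

Iteration 1:
  p = (8 - (2)·1.000 - (-3)·1.000) / (6) = 1.500
  q = (11 - (-4)·1.000 - (1)·1.000) / (9) = 1.556
  r = (7 - (-2)·1.000 - (-3)·1.000) / (-9) = -1.333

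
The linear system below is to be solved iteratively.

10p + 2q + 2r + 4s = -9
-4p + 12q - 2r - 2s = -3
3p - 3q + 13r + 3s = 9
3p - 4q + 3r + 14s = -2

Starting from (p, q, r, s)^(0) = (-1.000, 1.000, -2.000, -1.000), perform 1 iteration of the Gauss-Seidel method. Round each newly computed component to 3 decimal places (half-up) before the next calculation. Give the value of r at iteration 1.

Iteration 1:
  p = (-9 - (2)·1.000 - (2)·-2.000 - (4)·-1.000) / (10) = -0.300
  q = (-3 - (-4)·-0.300 - (-2)·-2.000 - (-2)·-1.000) / (12) = -0.850
  r = (9 - (3)·-0.300 - (-3)·-0.850 - (3)·-1.000) / (13) = 0.796
  s = (-2 - (3)·-0.300 - (-4)·-0.850 - (3)·0.796) / (14) = -0.492

0.796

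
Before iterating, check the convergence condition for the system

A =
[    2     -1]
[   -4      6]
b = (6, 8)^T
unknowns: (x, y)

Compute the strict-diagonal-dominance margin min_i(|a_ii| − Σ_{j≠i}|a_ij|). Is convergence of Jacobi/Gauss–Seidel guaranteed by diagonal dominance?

1

row 1: |2| − (1) = 1
row 2: |6| − (4) = 2
minimum over rows = 1 → strictly diagonally dominant (convergence guaranteed)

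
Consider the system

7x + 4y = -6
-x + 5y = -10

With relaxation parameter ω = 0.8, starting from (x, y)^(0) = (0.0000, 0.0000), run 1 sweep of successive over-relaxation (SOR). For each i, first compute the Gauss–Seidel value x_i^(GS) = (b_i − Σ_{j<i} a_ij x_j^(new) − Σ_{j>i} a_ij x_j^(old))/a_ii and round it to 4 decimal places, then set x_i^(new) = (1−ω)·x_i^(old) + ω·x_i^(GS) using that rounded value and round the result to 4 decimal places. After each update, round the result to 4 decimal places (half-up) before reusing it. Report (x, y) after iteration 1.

(-0.6857, -1.7097)

Iteration 1:
  x: GS value = (-6 - (4)·0.0000) / (7) = -0.8571;  x ← (1−ω)·0.0000 + ω·-0.8571 = -0.6857
  y: GS value = (-10 - (-1)·-0.6857) / (5) = -2.1371;  y ← (1−ω)·0.0000 + ω·-2.1371 = -1.7097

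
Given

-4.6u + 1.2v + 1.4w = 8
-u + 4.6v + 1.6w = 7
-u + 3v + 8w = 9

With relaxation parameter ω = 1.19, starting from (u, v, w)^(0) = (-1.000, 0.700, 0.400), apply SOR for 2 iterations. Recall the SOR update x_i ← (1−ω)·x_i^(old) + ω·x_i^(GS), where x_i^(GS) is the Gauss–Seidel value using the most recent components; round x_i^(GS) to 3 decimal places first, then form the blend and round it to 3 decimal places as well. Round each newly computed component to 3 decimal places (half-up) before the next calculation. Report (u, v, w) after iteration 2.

(-1.240, 1.055, 0.581)

Iteration 1:
  u: GS value = (8 - (1.2)·0.700 - (1.4)·0.400) / (-4.6) = -1.435;  u ← (1−ω)·-1.000 + ω·-1.435 = -1.518
  v: GS value = (7 - (-1)·-1.518 - (1.6)·0.400) / (4.6) = 1.053;  v ← (1−ω)·0.700 + ω·1.053 = 1.120
  w: GS value = (9 - (-1)·-1.518 - (3)·1.120) / (8) = 0.515;  w ← (1−ω)·0.400 + ω·0.515 = 0.537
Iteration 2:
  u: GS value = (8 - (1.2)·1.120 - (1.4)·0.537) / (-4.6) = -1.284;  u ← (1−ω)·-1.518 + ω·-1.284 = -1.240
  v: GS value = (7 - (-1)·-1.240 - (1.6)·0.537) / (4.6) = 1.065;  v ← (1−ω)·1.120 + ω·1.065 = 1.055
  w: GS value = (9 - (-1)·-1.240 - (3)·1.055) / (8) = 0.574;  w ← (1−ω)·0.537 + ω·0.574 = 0.581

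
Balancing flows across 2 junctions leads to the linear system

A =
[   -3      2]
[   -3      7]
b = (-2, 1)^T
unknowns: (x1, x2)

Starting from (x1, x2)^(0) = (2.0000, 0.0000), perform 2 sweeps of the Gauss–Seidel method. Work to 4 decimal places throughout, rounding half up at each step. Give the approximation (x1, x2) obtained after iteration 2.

Iteration 1:
  x1 = (-2 - (2)·0.0000) / (-3) = 0.6667
  x2 = (1 - (-3)·0.6667) / (7) = 0.4286
Iteration 2:
  x1 = (-2 - (2)·0.4286) / (-3) = 0.9524
  x2 = (1 - (-3)·0.9524) / (7) = 0.5510

(0.9524, 0.5510)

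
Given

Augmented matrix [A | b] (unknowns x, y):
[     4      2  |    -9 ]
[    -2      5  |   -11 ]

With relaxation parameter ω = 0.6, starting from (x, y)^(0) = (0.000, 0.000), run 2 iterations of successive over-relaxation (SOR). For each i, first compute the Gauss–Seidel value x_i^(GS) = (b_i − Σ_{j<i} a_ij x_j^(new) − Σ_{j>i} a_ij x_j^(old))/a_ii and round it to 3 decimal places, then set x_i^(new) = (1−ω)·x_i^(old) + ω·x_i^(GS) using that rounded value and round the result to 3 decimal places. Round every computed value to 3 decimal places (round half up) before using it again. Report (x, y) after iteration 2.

Iteration 1:
  x: GS value = (-9 - (2)·0.000) / (4) = -2.250;  x ← (1−ω)·0.000 + ω·-2.250 = -1.350
  y: GS value = (-11 - (-2)·-1.350) / (5) = -2.740;  y ← (1−ω)·0.000 + ω·-2.740 = -1.644
Iteration 2:
  x: GS value = (-9 - (2)·-1.644) / (4) = -1.428;  x ← (1−ω)·-1.350 + ω·-1.428 = -1.397
  y: GS value = (-11 - (-2)·-1.397) / (5) = -2.759;  y ← (1−ω)·-1.644 + ω·-2.759 = -2.313

(-1.397, -2.313)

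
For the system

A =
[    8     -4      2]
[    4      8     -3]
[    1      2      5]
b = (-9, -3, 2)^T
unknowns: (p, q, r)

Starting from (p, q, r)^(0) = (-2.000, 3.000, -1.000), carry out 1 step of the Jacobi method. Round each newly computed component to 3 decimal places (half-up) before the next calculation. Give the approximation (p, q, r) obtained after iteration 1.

(0.625, 0.250, -0.400)

Iteration 1:
  p = (-9 - (-4)·3.000 - (2)·-1.000) / (8) = 0.625
  q = (-3 - (4)·-2.000 - (-3)·-1.000) / (8) = 0.250
  r = (2 - (1)·-2.000 - (2)·3.000) / (5) = -0.400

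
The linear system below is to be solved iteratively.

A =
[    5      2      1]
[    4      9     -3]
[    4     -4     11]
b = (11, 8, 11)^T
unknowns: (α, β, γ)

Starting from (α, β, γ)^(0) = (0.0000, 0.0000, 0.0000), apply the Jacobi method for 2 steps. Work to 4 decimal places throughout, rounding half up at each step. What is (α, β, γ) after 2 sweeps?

Iteration 1:
  α = (11 - (2)·0.0000 - (1)·0.0000) / (5) = 2.2000
  β = (8 - (4)·0.0000 - (-3)·0.0000) / (9) = 0.8889
  γ = (11 - (4)·0.0000 - (-4)·0.0000) / (11) = 1.0000
Iteration 2:
  α = (11 - (2)·0.8889 - (1)·1.0000) / (5) = 1.6444
  β = (8 - (4)·2.2000 - (-3)·1.0000) / (9) = 0.2444
  γ = (11 - (4)·2.2000 - (-4)·0.8889) / (11) = 0.5232

(1.6444, 0.2444, 0.5232)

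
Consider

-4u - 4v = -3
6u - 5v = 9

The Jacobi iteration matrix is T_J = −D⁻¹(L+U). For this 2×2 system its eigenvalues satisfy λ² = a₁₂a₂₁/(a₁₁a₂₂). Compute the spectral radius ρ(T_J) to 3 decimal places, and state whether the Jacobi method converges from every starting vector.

a₁₂a₂₁/(a₁₁a₂₂) = (-4)·(6) / ((-4)·(-5)) = -1.200000
ρ = √|-1.200000| = √1.200000 = 1.095
ρ > 1, so Jacobi diverges

1.095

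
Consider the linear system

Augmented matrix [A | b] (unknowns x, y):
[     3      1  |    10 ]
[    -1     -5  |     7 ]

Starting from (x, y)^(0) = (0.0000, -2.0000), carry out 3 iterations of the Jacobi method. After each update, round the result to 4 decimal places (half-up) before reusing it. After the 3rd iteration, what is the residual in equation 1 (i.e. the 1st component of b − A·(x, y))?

-0.0401

Iteration 1:
  x = (10 - (1)·-2.0000) / (3) = 4.0000
  y = (7 - (-1)·0.0000) / (-5) = -1.4000
Iteration 2:
  x = (10 - (1)·-1.4000) / (3) = 3.8000
  y = (7 - (-1)·4.0000) / (-5) = -2.2000
Iteration 3:
  x = (10 - (1)·-2.2000) / (3) = 4.0667
  y = (7 - (-1)·3.8000) / (-5) = -2.1600
Residual b − A·x = (-0.0401, 0.2667)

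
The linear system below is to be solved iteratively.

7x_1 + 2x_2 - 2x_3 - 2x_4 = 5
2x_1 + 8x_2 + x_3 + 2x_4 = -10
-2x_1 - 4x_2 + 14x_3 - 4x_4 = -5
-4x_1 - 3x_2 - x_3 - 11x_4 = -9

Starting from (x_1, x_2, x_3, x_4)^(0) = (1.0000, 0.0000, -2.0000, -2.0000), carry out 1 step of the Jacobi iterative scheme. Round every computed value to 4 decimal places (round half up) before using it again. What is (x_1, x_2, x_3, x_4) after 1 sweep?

(-0.4286, -0.7500, -0.7857, 0.6364)

Iteration 1:
  x_1 = (5 - (2)·0.0000 - (-2)·-2.0000 - (-2)·-2.0000) / (7) = -0.4286
  x_2 = (-10 - (2)·1.0000 - (1)·-2.0000 - (2)·-2.0000) / (8) = -0.7500
  x_3 = (-5 - (-2)·1.0000 - (-4)·0.0000 - (-4)·-2.0000) / (14) = -0.7857
  x_4 = (-9 - (-4)·1.0000 - (-3)·0.0000 - (-1)·-2.0000) / (-11) = 0.6364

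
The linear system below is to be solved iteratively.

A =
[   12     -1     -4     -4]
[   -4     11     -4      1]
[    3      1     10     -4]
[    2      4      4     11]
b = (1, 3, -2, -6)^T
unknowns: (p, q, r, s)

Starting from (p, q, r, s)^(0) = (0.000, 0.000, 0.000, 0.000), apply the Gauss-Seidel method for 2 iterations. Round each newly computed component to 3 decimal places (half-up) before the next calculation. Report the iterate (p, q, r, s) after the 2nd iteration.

Iteration 1:
  p = (1 - (-1)·0.000 - (-4)·0.000 - (-4)·0.000) / (12) = 0.083
  q = (3 - (-4)·0.083 - (-4)·0.000 - (1)·0.000) / (11) = 0.303
  r = (-2 - (3)·0.083 - (1)·0.303 - (-4)·0.000) / (10) = -0.255
  s = (-6 - (2)·0.083 - (4)·0.303 - (4)·-0.255) / (11) = -0.578
Iteration 2:
  p = (1 - (-1)·0.303 - (-4)·-0.255 - (-4)·-0.578) / (12) = -0.169
  q = (3 - (-4)·-0.169 - (-4)·-0.255 - (1)·-0.578) / (11) = 0.171
  r = (-2 - (3)·-0.169 - (1)·0.171 - (-4)·-0.578) / (10) = -0.398
  s = (-6 - (2)·-0.169 - (4)·0.171 - (4)·-0.398) / (11) = -0.432

(-0.169, 0.171, -0.398, -0.432)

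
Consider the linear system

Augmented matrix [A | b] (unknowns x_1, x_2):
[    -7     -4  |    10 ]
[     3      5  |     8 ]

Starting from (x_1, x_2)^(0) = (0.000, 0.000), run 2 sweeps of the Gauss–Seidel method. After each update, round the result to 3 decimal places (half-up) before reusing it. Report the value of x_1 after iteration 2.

-2.833

Iteration 1:
  x_1 = (10 - (-4)·0.000) / (-7) = -1.429
  x_2 = (8 - (3)·-1.429) / (5) = 2.457
Iteration 2:
  x_1 = (10 - (-4)·2.457) / (-7) = -2.833
  x_2 = (8 - (3)·-2.833) / (5) = 3.300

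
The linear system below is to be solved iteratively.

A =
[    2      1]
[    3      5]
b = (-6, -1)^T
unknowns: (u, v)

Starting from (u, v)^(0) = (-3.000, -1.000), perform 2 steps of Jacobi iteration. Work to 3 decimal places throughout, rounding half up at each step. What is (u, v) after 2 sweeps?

(-3.800, 1.300)

Iteration 1:
  u = (-6 - (1)·-1.000) / (2) = -2.500
  v = (-1 - (3)·-3.000) / (5) = 1.600
Iteration 2:
  u = (-6 - (1)·1.600) / (2) = -3.800
  v = (-1 - (3)·-2.500) / (5) = 1.300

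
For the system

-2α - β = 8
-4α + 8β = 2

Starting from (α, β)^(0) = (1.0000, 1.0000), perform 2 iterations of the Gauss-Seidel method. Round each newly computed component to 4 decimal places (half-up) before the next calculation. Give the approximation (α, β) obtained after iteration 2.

Iteration 1:
  α = (8 - (-1)·1.0000) / (-2) = -4.5000
  β = (2 - (-4)·-4.5000) / (8) = -2.0000
Iteration 2:
  α = (8 - (-1)·-2.0000) / (-2) = -3.0000
  β = (2 - (-4)·-3.0000) / (8) = -1.2500

(-3.0000, -1.2500)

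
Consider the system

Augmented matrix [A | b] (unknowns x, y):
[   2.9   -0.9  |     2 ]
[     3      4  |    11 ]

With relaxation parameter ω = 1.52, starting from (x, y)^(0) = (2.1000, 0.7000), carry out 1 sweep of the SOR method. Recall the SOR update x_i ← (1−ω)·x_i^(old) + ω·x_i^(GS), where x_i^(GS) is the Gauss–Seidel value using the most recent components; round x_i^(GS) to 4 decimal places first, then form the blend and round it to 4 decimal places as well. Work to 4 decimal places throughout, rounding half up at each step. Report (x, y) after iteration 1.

Iteration 1:
  x: GS value = (2 - (-0.9)·0.7000) / (2.9) = 0.9069;  x ← (1−ω)·2.1000 + ω·0.9069 = 0.2865
  y: GS value = (11 - (3)·0.2865) / (4) = 2.5351;  y ← (1−ω)·0.7000 + ω·2.5351 = 3.4894

(0.2865, 3.4894)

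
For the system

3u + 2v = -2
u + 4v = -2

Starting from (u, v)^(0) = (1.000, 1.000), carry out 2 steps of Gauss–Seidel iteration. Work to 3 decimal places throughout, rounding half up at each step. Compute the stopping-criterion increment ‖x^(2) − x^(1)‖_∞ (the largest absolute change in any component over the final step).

Iteration 1:
  u = (-2 - (2)·1.000) / (3) = -1.333
  v = (-2 - (1)·-1.333) / (4) = -0.167
Iteration 2:
  u = (-2 - (2)·-0.167) / (3) = -0.555
  v = (-2 - (1)·-0.555) / (4) = -0.361
Change: (0.778, -0.194) → max |·| = 0.778

0.778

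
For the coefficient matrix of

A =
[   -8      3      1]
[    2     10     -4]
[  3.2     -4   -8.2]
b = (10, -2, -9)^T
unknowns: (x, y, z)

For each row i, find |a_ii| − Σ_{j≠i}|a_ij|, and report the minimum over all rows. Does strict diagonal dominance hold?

1

row 1: |-8| − (3+1) = 4
row 2: |10| − (2+4) = 4
row 3: |-8.2| − (3.2+4) = 1
minimum over rows = 1 → strictly diagonally dominant (convergence guaranteed)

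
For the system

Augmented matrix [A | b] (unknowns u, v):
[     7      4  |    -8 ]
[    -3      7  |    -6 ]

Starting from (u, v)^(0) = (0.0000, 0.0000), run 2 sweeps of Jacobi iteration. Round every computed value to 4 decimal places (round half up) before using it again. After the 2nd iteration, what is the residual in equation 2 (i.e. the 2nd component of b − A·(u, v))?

1.4697

Iteration 1:
  u = (-8 - (4)·0.0000) / (7) = -1.1429
  v = (-6 - (-3)·0.0000) / (7) = -0.8571
Iteration 2:
  u = (-8 - (4)·-0.8571) / (7) = -0.6531
  v = (-6 - (-3)·-1.1429) / (7) = -1.3470
Residual b − A·x = (1.9597, 1.4697)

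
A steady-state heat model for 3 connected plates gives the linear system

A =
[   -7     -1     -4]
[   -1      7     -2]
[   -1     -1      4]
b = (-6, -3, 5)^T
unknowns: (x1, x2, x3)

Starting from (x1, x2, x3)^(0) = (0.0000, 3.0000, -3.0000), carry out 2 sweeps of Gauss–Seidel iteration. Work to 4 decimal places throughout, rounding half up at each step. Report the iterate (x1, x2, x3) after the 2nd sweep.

(0.1166, 0.0283, 1.2862)

Iteration 1:
  x1 = (-6 - (-1)·3.0000 - (-4)·-3.0000) / (-7) = 2.1429
  x2 = (-3 - (-1)·2.1429 - (-2)·-3.0000) / (7) = -0.9796
  x3 = (5 - (-1)·2.1429 - (-1)·-0.9796) / (4) = 1.5408
Iteration 2:
  x1 = (-6 - (-1)·-0.9796 - (-4)·1.5408) / (-7) = 0.1166
  x2 = (-3 - (-1)·0.1166 - (-2)·1.5408) / (7) = 0.0283
  x3 = (5 - (-1)·0.1166 - (-1)·0.0283) / (4) = 1.2862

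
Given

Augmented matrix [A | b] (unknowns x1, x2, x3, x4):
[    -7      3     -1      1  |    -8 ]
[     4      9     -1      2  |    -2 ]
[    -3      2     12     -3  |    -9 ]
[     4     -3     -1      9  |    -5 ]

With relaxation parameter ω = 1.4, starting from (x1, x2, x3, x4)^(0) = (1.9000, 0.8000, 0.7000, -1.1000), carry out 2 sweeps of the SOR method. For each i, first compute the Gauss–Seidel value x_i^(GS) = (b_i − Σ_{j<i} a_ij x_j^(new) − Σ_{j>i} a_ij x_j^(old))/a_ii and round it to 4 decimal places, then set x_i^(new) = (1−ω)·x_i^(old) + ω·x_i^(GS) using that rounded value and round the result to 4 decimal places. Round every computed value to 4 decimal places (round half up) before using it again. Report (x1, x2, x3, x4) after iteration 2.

(0.6922, -0.1554, -0.8119, -0.8136)

Iteration 1:
  x1: GS value = (-8 - (3)·0.8000 - (-1)·0.7000 - (1)·-1.1000) / (-7) = 1.2286;  x1 ← (1−ω)·1.9000 + ω·1.2286 = 0.9600
  x2: GS value = (-2 - (4)·0.9600 - (-1)·0.7000 - (2)·-1.1000) / (9) = -0.3267;  x2 ← (1−ω)·0.8000 + ω·-0.3267 = -0.7774
  x3: GS value = (-9 - (-3)·0.9600 - (2)·-0.7774 - (-3)·-1.1000) / (12) = -0.6554;  x3 ← (1−ω)·0.7000 + ω·-0.6554 = -1.1976
  x4: GS value = (-5 - (4)·0.9600 - (-3)·-0.7774 - (-1)·-1.1976) / (9) = -1.3744;  x4 ← (1−ω)·-1.1000 + ω·-1.3744 = -1.4842
Iteration 2:
  x1: GS value = (-8 - (3)·-0.7774 - (-1)·-1.1976 - (1)·-1.4842) / (-7) = 0.7687;  x1 ← (1−ω)·0.9600 + ω·0.7687 = 0.6922
  x2: GS value = (-2 - (4)·0.6922 - (-1)·-1.1976 - (2)·-1.4842) / (9) = -0.3331;  x2 ← (1−ω)·-0.7774 + ω·-0.3331 = -0.1554
  x3: GS value = (-9 - (-3)·0.6922 - (2)·-0.1554 - (-3)·-1.4842) / (12) = -0.9221;  x3 ← (1−ω)·-1.1976 + ω·-0.9221 = -0.8119
  x4: GS value = (-5 - (4)·0.6922 - (-3)·-0.1554 - (-1)·-0.8119) / (9) = -1.0052;  x4 ← (1−ω)·-1.4842 + ω·-1.0052 = -0.8136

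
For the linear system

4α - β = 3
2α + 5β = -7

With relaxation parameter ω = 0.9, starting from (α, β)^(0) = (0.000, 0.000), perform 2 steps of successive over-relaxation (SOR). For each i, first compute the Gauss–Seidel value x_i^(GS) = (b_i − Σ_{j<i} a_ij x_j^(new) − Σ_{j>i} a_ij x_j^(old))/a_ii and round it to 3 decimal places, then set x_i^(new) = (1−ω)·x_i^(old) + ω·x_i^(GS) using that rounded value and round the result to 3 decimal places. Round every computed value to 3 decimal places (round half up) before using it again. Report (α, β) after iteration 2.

(0.404, -1.556)

Iteration 1:
  α: GS value = (3 - (-1)·0.000) / (4) = 0.750;  α ← (1−ω)·0.000 + ω·0.750 = 0.675
  β: GS value = (-7 - (2)·0.675) / (5) = -1.670;  β ← (1−ω)·0.000 + ω·-1.670 = -1.503
Iteration 2:
  α: GS value = (3 - (-1)·-1.503) / (4) = 0.374;  α ← (1−ω)·0.675 + ω·0.374 = 0.404
  β: GS value = (-7 - (2)·0.404) / (5) = -1.562;  β ← (1−ω)·-1.503 + ω·-1.562 = -1.556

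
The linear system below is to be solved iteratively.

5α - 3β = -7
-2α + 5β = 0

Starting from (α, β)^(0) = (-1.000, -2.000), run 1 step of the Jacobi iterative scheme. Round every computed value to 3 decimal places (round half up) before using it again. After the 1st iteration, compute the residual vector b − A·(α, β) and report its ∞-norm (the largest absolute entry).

4.800

Iteration 1:
  α = (-7 - (-3)·-2.000) / (5) = -2.600
  β = (0 - (-2)·-1.000) / (5) = -0.400
Residual b − A·x = (4.800, -3.200); ∞-norm = 4.800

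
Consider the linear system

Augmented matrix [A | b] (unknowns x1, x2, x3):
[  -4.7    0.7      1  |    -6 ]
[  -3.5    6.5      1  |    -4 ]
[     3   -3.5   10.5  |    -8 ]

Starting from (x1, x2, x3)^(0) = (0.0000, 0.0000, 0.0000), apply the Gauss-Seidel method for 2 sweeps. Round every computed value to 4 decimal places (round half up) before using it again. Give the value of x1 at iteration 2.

Iteration 1:
  x1 = (-6 - (0.7)·0.0000 - (1)·0.0000) / (-4.7) = 1.2766
  x2 = (-4 - (-3.5)·1.2766 - (1)·0.0000) / (6.5) = 0.0720
  x3 = (-8 - (3)·1.2766 - (-3.5)·0.0720) / (10.5) = -1.1026
Iteration 2:
  x1 = (-6 - (0.7)·0.0720 - (1)·-1.1026) / (-4.7) = 1.0527
  x2 = (-4 - (-3.5)·1.0527 - (1)·-1.1026) / (6.5) = 0.1211
  x3 = (-8 - (3)·1.0527 - (-3.5)·0.1211) / (10.5) = -1.0223

1.0527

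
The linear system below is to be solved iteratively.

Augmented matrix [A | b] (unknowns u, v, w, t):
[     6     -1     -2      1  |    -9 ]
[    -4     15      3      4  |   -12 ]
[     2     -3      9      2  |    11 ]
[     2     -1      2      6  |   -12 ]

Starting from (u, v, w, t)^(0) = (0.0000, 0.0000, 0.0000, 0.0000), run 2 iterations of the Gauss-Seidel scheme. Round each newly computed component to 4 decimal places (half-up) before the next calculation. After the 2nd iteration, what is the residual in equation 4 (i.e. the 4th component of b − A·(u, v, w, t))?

0.0000

Iteration 1:
  u = (-9 - (-1)·0.0000 - (-2)·0.0000 - (1)·0.0000) / (6) = -1.5000
  v = (-12 - (-4)·-1.5000 - (3)·0.0000 - (4)·0.0000) / (15) = -1.2000
  w = (11 - (2)·-1.5000 - (-3)·-1.2000 - (2)·0.0000) / (9) = 1.1556
  t = (-12 - (2)·-1.5000 - (-1)·-1.2000 - (2)·1.1556) / (6) = -2.0852
Iteration 2:
  u = (-9 - (-1)·-1.2000 - (-2)·1.1556 - (1)·-2.0852) / (6) = -0.9673
  v = (-12 - (-4)·-0.9673 - (3)·1.1556 - (4)·-2.0852) / (15) = -0.7330
  w = (11 - (2)·-0.9673 - (-3)·-0.7330 - (2)·-2.0852) / (9) = 1.6562
  t = (-12 - (2)·-0.9673 - (-1)·-0.7330 - (2)·1.6562) / (6) = -2.3518
Residual b − A·x = (1.7350, -0.4356, 0.5334, 0.0000)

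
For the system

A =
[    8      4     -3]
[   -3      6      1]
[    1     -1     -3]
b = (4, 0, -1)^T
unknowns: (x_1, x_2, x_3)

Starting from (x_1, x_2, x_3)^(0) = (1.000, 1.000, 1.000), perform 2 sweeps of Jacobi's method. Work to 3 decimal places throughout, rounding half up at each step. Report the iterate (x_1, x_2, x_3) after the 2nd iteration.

Iteration 1:
  x_1 = (4 - (4)·1.000 - (-3)·1.000) / (8) = 0.375
  x_2 = (0 - (-3)·1.000 - (1)·1.000) / (6) = 0.333
  x_3 = (-1 - (1)·1.000 - (-1)·1.000) / (-3) = 0.333
Iteration 2:
  x_1 = (4 - (4)·0.333 - (-3)·0.333) / (8) = 0.458
  x_2 = (0 - (-3)·0.375 - (1)·0.333) / (6) = 0.132
  x_3 = (-1 - (1)·0.375 - (-1)·0.333) / (-3) = 0.347

(0.458, 0.132, 0.347)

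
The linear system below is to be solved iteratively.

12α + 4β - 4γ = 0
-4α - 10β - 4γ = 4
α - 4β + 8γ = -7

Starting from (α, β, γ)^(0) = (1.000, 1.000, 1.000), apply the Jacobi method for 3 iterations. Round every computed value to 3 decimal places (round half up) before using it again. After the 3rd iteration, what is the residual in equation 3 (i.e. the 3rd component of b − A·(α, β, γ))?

Iteration 1:
  α = (0 - (4)·1.000 - (-4)·1.000) / (12) = 0.000
  β = (4 - (-4)·1.000 - (-4)·1.000) / (-10) = -1.200
  γ = (-7 - (1)·1.000 - (-4)·1.000) / (8) = -0.500
Iteration 2:
  α = (0 - (4)·-1.200 - (-4)·-0.500) / (12) = 0.233
  β = (4 - (-4)·0.000 - (-4)·-0.500) / (-10) = -0.200
  γ = (-7 - (1)·0.000 - (-4)·-1.200) / (8) = -1.475
Iteration 3:
  α = (0 - (4)·-0.200 - (-4)·-1.475) / (12) = -0.425
  β = (4 - (-4)·0.233 - (-4)·-1.475) / (-10) = 0.097
  γ = (-7 - (1)·0.233 - (-4)·-0.200) / (8) = -1.004
Residual b − A·x = (0.696, -0.746, 1.845)

1.845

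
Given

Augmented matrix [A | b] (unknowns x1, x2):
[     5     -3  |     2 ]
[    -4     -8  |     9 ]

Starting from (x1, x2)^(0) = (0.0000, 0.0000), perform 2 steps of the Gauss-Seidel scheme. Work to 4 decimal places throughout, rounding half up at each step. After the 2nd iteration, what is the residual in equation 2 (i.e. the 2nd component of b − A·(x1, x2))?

0.0000

Iteration 1:
  x1 = (2 - (-3)·0.0000) / (5) = 0.4000
  x2 = (9 - (-4)·0.4000) / (-8) = -1.3250
Iteration 2:
  x1 = (2 - (-3)·-1.3250) / (5) = -0.3950
  x2 = (9 - (-4)·-0.3950) / (-8) = -0.9275
Residual b − A·x = (1.1925, 0.0000)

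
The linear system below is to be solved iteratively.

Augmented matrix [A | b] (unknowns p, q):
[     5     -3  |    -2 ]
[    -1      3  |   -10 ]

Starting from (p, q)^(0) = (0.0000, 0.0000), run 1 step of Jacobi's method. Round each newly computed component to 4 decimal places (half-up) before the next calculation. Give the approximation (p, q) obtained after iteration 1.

Iteration 1:
  p = (-2 - (-3)·0.0000) / (5) = -0.4000
  q = (-10 - (-1)·0.0000) / (3) = -3.3333

(-0.4000, -3.3333)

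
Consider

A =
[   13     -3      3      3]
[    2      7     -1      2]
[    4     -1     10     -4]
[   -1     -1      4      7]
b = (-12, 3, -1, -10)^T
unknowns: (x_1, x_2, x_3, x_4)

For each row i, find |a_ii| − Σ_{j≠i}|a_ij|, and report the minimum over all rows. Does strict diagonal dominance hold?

row 1: |13| − (3+3+3) = 4
row 2: |7| − (2+1+2) = 2
row 3: |10| − (4+1+4) = 1
row 4: |7| − (1+1+4) = 1
minimum over rows = 1 → strictly diagonally dominant (convergence guaranteed)

1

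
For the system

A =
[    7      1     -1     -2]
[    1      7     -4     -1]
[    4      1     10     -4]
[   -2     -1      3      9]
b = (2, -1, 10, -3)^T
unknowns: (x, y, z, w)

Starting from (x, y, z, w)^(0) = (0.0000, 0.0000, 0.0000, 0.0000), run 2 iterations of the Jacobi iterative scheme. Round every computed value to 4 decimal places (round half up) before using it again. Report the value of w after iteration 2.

Iteration 1:
  x = (2 - (1)·0.0000 - (-1)·0.0000 - (-2)·0.0000) / (7) = 0.2857
  y = (-1 - (1)·0.0000 - (-4)·0.0000 - (-1)·0.0000) / (7) = -0.1429
  z = (10 - (4)·0.0000 - (1)·0.0000 - (-4)·0.0000) / (10) = 1.0000
  w = (-3 - (-2)·0.0000 - (-1)·0.0000 - (3)·0.0000) / (9) = -0.3333
Iteration 2:
  x = (2 - (1)·-0.1429 - (-1)·1.0000 - (-2)·-0.3333) / (7) = 0.3538
  y = (-1 - (1)·0.2857 - (-4)·1.0000 - (-1)·-0.3333) / (7) = 0.3401
  z = (10 - (4)·0.2857 - (1)·-0.1429 - (-4)·-0.3333) / (10) = 0.7667
  w = (-3 - (-2)·0.2857 - (-1)·-0.1429 - (3)·1.0000) / (9) = -0.6191

-0.6191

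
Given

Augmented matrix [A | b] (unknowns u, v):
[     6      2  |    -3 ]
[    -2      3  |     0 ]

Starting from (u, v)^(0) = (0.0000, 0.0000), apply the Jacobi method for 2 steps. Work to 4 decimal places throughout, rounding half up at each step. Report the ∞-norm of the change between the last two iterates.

Iteration 1:
  u = (-3 - (2)·0.0000) / (6) = -0.5000
  v = (0 - (-2)·0.0000) / (3) = 0.0000
Iteration 2:
  u = (-3 - (2)·0.0000) / (6) = -0.5000
  v = (0 - (-2)·-0.5000) / (3) = -0.3333
Change: (0.0000, -0.3333) → max |·| = 0.3333

0.3333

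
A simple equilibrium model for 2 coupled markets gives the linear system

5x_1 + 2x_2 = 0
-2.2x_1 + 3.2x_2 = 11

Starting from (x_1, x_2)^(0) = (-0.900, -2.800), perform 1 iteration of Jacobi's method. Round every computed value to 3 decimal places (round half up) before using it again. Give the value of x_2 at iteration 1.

Iteration 1:
  x_1 = (0 - (2)·-2.800) / (5) = 1.120
  x_2 = (11 - (-2.2)·-0.900) / (3.2) = 2.819

2.819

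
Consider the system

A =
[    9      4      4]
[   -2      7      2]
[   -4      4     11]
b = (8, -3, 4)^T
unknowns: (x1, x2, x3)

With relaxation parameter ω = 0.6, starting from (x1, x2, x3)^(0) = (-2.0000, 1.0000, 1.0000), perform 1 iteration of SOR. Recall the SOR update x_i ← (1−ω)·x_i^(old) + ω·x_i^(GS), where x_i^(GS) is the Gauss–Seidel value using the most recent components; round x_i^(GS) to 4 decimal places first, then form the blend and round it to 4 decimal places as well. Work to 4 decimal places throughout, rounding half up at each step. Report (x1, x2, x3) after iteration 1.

(-0.8000, -0.1657, 0.4798)

Iteration 1:
  x1: GS value = (8 - (4)·1.0000 - (4)·1.0000) / (9) = 0.0000;  x1 ← (1−ω)·-2.0000 + ω·0.0000 = -0.8000
  x2: GS value = (-3 - (-2)·-0.8000 - (2)·1.0000) / (7) = -0.9429;  x2 ← (1−ω)·1.0000 + ω·-0.9429 = -0.1657
  x3: GS value = (4 - (-4)·-0.8000 - (4)·-0.1657) / (11) = 0.1330;  x3 ← (1−ω)·1.0000 + ω·0.1330 = 0.4798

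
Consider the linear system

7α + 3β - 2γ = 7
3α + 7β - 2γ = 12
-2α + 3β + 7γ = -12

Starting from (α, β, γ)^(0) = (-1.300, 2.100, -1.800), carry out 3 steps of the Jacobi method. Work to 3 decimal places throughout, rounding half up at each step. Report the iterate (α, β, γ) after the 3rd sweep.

(-0.184, 1.235, -2.333)

Iteration 1:
  α = (7 - (3)·2.100 - (-2)·-1.800) / (7) = -0.414
  β = (12 - (3)·-1.300 - (-2)·-1.800) / (7) = 1.757
  γ = (-12 - (-2)·-1.300 - (3)·2.100) / (7) = -2.986
Iteration 2:
  α = (7 - (3)·1.757 - (-2)·-2.986) / (7) = -0.606
  β = (12 - (3)·-0.414 - (-2)·-2.986) / (7) = 1.039
  γ = (-12 - (-2)·-0.414 - (3)·1.757) / (7) = -2.586
Iteration 3:
  α = (7 - (3)·1.039 - (-2)·-2.586) / (7) = -0.184
  β = (12 - (3)·-0.606 - (-2)·-2.586) / (7) = 1.235
  γ = (-12 - (-2)·-0.606 - (3)·1.039) / (7) = -2.333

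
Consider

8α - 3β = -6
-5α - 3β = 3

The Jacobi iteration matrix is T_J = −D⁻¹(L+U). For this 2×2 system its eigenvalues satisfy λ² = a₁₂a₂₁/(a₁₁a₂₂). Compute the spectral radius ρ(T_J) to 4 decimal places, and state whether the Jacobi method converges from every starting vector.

a₁₂a₂₁/(a₁₁a₂₂) = (-3)·(-5) / ((8)·(-3)) = -0.625000
ρ = √|-0.625000| = √0.625000 = 0.7906
ρ < 1, so Jacobi converges

0.7906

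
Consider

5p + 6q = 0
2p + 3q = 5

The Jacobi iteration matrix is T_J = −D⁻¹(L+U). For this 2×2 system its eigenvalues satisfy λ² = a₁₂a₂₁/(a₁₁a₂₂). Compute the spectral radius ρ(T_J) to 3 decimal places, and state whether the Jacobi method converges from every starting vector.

0.894

a₁₂a₂₁/(a₁₁a₂₂) = (6)·(2) / ((5)·(3)) = 0.800000
ρ = √|0.800000| = √0.800000 = 0.894
ρ < 1, so Jacobi converges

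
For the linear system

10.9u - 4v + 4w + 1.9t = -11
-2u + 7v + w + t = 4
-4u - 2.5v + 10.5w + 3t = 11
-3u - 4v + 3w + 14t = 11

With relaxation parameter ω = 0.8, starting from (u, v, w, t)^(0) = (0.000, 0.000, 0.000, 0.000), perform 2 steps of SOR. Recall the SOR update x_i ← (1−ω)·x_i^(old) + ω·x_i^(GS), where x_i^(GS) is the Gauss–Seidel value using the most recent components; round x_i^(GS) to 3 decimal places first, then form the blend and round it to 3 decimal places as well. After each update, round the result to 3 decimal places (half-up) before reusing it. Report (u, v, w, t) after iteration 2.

(-1.139, 0.127, 0.543, 0.458)

Iteration 1:
  u: GS value = (-11 - (-4)·0.000 - (4)·0.000 - (1.9)·0.000) / (10.9) = -1.009;  u ← (1−ω)·0.000 + ω·-1.009 = -0.807
  v: GS value = (4 - (-2)·-0.807 - (1)·0.000 - (1)·0.000) / (7) = 0.341;  v ← (1−ω)·0.000 + ω·0.341 = 0.273
  w: GS value = (11 - (-4)·-0.807 - (-2.5)·0.273 - (3)·0.000) / (10.5) = 0.805;  w ← (1−ω)·0.000 + ω·0.805 = 0.644
  t: GS value = (11 - (-3)·-0.807 - (-4)·0.273 - (3)·0.644) / (14) = 0.553;  t ← (1−ω)·0.000 + ω·0.553 = 0.442
Iteration 2:
  u: GS value = (-11 - (-4)·0.273 - (4)·0.644 - (1.9)·0.442) / (10.9) = -1.222;  u ← (1−ω)·-0.807 + ω·-1.222 = -1.139
  v: GS value = (4 - (-2)·-1.139 - (1)·0.644 - (1)·0.442) / (7) = 0.091;  v ← (1−ω)·0.273 + ω·0.091 = 0.127
  w: GS value = (11 - (-4)·-1.139 - (-2.5)·0.127 - (3)·0.442) / (10.5) = 0.518;  w ← (1−ω)·0.644 + ω·0.518 = 0.543
  t: GS value = (11 - (-3)·-1.139 - (-4)·0.127 - (3)·0.543) / (14) = 0.462;  t ← (1−ω)·0.442 + ω·0.462 = 0.458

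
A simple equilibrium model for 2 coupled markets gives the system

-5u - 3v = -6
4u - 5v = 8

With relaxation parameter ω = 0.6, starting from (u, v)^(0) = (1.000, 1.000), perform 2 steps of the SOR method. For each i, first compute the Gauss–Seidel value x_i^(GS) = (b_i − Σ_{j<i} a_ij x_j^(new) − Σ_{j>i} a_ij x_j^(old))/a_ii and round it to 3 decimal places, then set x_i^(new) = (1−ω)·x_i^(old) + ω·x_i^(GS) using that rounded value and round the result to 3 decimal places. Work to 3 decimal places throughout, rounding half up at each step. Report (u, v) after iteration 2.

(1.094, -0.513)

Iteration 1:
  u: GS value = (-6 - (-3)·1.000) / (-5) = 0.600;  u ← (1−ω)·1.000 + ω·0.600 = 0.760
  v: GS value = (8 - (4)·0.760) / (-5) = -0.992;  v ← (1−ω)·1.000 + ω·-0.992 = -0.195
Iteration 2:
  u: GS value = (-6 - (-3)·-0.195) / (-5) = 1.317;  u ← (1−ω)·0.760 + ω·1.317 = 1.094
  v: GS value = (8 - (4)·1.094) / (-5) = -0.725;  v ← (1−ω)·-0.195 + ω·-0.725 = -0.513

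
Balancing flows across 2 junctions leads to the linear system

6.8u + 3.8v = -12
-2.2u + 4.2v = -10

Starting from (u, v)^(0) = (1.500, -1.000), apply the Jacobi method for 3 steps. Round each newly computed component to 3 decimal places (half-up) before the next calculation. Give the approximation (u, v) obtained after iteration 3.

Iteration 1:
  u = (-12 - (3.8)·-1.000) / (6.8) = -1.206
  v = (-10 - (-2.2)·1.500) / (4.2) = -1.595
Iteration 2:
  u = (-12 - (3.8)·-1.595) / (6.8) = -0.873
  v = (-10 - (-2.2)·-1.206) / (4.2) = -3.013
Iteration 3:
  u = (-12 - (3.8)·-3.013) / (6.8) = -0.081
  v = (-10 - (-2.2)·-0.873) / (4.2) = -2.838

(-0.081, -2.838)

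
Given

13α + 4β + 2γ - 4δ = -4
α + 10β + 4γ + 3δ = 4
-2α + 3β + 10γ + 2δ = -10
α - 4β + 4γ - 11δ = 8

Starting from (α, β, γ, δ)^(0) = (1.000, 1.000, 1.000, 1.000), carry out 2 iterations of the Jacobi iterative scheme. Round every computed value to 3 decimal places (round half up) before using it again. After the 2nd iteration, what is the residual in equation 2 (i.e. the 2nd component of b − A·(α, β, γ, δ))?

-0.719

Iteration 1:
  α = (-4 - (4)·1.000 - (2)·1.000 - (-4)·1.000) / (13) = -0.462
  β = (4 - (1)·1.000 - (4)·1.000 - (3)·1.000) / (10) = -0.400
  γ = (-10 - (-2)·1.000 - (3)·1.000 - (2)·1.000) / (10) = -1.300
  δ = (8 - (1)·1.000 - (-4)·1.000 - (4)·1.000) / (-11) = -0.636
Iteration 2:
  α = (-4 - (4)·-0.400 - (2)·-1.300 - (-4)·-0.636) / (13) = -0.180
  β = (4 - (1)·-0.462 - (4)·-1.300 - (3)·-0.636) / (10) = 1.157
  γ = (-10 - (-2)·-0.462 - (3)·-0.400 - (2)·-0.636) / (10) = -0.845
  δ = (8 - (1)·-0.462 - (-4)·-0.400 - (4)·-1.300) / (-11) = -1.097
Residual b − A·x = (-8.986, -0.719, -3.187, 4.121)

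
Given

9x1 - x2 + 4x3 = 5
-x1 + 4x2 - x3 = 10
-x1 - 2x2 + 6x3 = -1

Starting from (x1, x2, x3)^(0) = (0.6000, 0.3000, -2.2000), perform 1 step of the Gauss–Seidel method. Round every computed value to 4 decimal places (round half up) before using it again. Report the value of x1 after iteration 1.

1.5667

Iteration 1:
  x1 = (5 - (-1)·0.3000 - (4)·-2.2000) / (9) = 1.5667
  x2 = (10 - (-1)·1.5667 - (-1)·-2.2000) / (4) = 2.3417
  x3 = (-1 - (-1)·1.5667 - (-2)·2.3417) / (6) = 0.8750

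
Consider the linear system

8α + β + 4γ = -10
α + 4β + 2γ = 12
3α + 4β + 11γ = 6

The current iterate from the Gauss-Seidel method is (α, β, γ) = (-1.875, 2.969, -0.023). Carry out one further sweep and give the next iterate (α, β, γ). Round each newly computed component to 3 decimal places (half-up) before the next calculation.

(-1.610, 3.414, -0.257)

One sweep:
  α = (-10 - (1)·2.969 - (4)·-0.023) / (8) = -1.610
  β = (12 - (1)·-1.610 - (2)·-0.023) / (4) = 3.414
  γ = (6 - (3)·-1.610 - (4)·3.414) / (11) = -0.257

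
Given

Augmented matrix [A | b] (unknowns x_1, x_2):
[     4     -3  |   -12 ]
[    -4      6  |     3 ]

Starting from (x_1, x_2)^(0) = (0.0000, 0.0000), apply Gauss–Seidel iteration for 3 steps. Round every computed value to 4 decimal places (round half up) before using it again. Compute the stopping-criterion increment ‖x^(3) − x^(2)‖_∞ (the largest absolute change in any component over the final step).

Iteration 1:
  x_1 = (-12 - (-3)·0.0000) / (4) = -3.0000
  x_2 = (3 - (-4)·-3.0000) / (6) = -1.5000
Iteration 2:
  x_1 = (-12 - (-3)·-1.5000) / (4) = -4.1250
  x_2 = (3 - (-4)·-4.1250) / (6) = -2.2500
Iteration 3:
  x_1 = (-12 - (-3)·-2.2500) / (4) = -4.6875
  x_2 = (3 - (-4)·-4.6875) / (6) = -2.6250
Change: (-0.5625, -0.3750) → max |·| = 0.5625

0.5625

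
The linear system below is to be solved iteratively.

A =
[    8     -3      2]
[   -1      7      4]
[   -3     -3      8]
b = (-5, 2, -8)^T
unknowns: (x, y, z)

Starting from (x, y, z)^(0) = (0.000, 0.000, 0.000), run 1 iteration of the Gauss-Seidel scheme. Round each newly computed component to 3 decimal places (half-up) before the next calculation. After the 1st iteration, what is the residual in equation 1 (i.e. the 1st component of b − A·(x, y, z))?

2.910

Iteration 1:
  x = (-5 - (-3)·0.000 - (2)·0.000) / (8) = -0.625
  y = (2 - (-1)·-0.625 - (4)·0.000) / (7) = 0.196
  z = (-8 - (-3)·-0.625 - (-3)·0.196) / (8) = -1.161
Residual b − A·x = (2.910, 4.647, 0.001)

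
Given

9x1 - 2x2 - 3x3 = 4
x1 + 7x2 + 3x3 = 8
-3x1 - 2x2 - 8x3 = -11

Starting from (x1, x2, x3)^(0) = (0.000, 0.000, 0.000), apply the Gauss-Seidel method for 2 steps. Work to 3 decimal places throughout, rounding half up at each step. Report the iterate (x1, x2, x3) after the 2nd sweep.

(0.997, 0.598, 0.852)

Iteration 1:
  x1 = (4 - (-2)·0.000 - (-3)·0.000) / (9) = 0.444
  x2 = (8 - (1)·0.444 - (3)·0.000) / (7) = 1.079
  x3 = (-11 - (-3)·0.444 - (-2)·1.079) / (-8) = 0.939
Iteration 2:
  x1 = (4 - (-2)·1.079 - (-3)·0.939) / (9) = 0.997
  x2 = (8 - (1)·0.997 - (3)·0.939) / (7) = 0.598
  x3 = (-11 - (-3)·0.997 - (-2)·0.598) / (-8) = 0.852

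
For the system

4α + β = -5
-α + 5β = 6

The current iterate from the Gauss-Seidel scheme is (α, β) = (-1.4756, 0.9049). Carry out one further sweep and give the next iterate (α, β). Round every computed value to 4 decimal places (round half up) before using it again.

(-1.4762, 0.9048)

One sweep:
  α = (-5 - (1)·0.9049) / (4) = -1.4762
  β = (6 - (-1)·-1.4762) / (5) = 0.9048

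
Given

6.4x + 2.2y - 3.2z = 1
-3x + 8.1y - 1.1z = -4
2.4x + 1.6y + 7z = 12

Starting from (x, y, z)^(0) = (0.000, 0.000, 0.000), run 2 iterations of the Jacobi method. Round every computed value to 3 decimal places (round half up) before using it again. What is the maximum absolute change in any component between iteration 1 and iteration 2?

Iteration 1:
  x = (1 - (2.2)·0.000 - (-3.2)·0.000) / (6.4) = 0.156
  y = (-4 - (-3)·0.000 - (-1.1)·0.000) / (8.1) = -0.494
  z = (12 - (2.4)·0.000 - (1.6)·0.000) / (7) = 1.714
Iteration 2:
  x = (1 - (2.2)·-0.494 - (-3.2)·1.714) / (6.4) = 1.183
  y = (-4 - (-3)·0.156 - (-1.1)·1.714) / (8.1) = -0.203
  z = (12 - (2.4)·0.156 - (1.6)·-0.494) / (7) = 1.774
Change: (1.027, 0.291, 0.060) → max |·| = 1.027

1.027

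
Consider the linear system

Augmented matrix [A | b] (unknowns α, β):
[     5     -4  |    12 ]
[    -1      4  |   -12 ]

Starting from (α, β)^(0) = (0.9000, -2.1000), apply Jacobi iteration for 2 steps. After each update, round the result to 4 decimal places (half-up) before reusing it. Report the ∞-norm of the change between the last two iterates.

Iteration 1:
  α = (12 - (-4)·-2.1000) / (5) = 0.7200
  β = (-12 - (-1)·0.9000) / (4) = -2.7750
Iteration 2:
  α = (12 - (-4)·-2.7750) / (5) = 0.1800
  β = (-12 - (-1)·0.7200) / (4) = -2.8200
Change: (-0.5400, -0.0450) → max |·| = 0.5400

0.5400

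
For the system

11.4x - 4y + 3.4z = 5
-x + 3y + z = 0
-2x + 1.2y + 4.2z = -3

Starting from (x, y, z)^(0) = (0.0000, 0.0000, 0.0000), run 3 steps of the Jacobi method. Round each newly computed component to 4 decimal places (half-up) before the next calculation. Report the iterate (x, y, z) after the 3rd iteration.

Iteration 1:
  x = (5 - (-4)·0.0000 - (3.4)·0.0000) / (11.4) = 0.4386
  y = (0 - (-1)·0.0000 - (1)·0.0000) / (3) = 0.0000
  z = (-3 - (-2)·0.0000 - (1.2)·0.0000) / (4.2) = -0.7143
Iteration 2:
  x = (5 - (-4)·0.0000 - (3.4)·-0.7143) / (11.4) = 0.6516
  y = (0 - (-1)·0.4386 - (1)·-0.7143) / (3) = 0.3843
  z = (-3 - (-2)·0.4386 - (1.2)·0.0000) / (4.2) = -0.5054
Iteration 3:
  x = (5 - (-4)·0.3843 - (3.4)·-0.5054) / (11.4) = 0.7242
  y = (0 - (-1)·0.6516 - (1)·-0.5054) / (3) = 0.3857
  z = (-3 - (-2)·0.6516 - (1.2)·0.3843) / (4.2) = -0.5138

(0.7242, 0.3857, -0.5138)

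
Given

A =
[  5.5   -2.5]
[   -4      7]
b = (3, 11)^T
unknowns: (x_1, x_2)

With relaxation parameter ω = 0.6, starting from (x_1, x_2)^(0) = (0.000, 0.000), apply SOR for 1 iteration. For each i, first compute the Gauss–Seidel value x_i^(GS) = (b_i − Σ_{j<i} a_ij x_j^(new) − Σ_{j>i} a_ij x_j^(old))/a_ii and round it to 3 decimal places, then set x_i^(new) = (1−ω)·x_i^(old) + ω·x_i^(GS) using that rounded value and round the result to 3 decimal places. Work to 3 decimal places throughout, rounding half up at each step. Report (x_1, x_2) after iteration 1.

(0.327, 1.055)

Iteration 1:
  x_1: GS value = (3 - (-2.5)·0.000) / (5.5) = 0.545;  x_1 ← (1−ω)·0.000 + ω·0.545 = 0.327
  x_2: GS value = (11 - (-4)·0.327) / (7) = 1.758;  x_2 ← (1−ω)·0.000 + ω·1.758 = 1.055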